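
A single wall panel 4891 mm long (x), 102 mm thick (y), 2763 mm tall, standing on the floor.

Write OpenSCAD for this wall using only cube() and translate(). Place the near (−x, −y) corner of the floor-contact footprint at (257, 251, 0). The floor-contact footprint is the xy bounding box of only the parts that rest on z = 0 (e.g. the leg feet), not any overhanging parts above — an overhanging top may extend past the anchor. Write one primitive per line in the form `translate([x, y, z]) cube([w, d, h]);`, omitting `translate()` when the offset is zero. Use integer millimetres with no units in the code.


translate([257, 251, 0]) cube([4891, 102, 2763]);


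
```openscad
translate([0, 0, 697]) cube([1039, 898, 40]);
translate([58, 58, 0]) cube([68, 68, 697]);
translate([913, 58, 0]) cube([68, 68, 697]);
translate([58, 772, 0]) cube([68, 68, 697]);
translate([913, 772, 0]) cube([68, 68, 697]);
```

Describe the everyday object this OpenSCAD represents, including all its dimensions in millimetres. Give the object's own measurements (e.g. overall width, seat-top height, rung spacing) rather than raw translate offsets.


A rectangular dining table. The top is 1039×898×40 mm with its upper surface at z = 737 mm. It stands on four 68×68 mm square legs, each inset 58 mm from the nearest pair of top edges, running from the floor to the underside of the top.


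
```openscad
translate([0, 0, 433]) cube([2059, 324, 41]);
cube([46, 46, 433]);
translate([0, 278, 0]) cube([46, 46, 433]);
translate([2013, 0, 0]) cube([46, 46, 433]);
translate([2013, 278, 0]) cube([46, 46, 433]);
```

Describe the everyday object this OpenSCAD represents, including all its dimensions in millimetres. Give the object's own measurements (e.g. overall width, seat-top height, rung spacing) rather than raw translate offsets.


A long wooden bench with a 2059 mm (x) × 324 mm (y) seat, 41 mm thick, its top surface 474 mm above the floor. Four 46 mm square legs at the seat corners, flush with the edges, run from z = 0 to the seat underside.


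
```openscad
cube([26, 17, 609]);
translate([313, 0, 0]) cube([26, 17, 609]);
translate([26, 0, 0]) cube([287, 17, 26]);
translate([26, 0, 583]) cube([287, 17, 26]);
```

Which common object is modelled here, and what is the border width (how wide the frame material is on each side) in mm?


A picture frame. The border width is 26 mm.

Four thin pieces enclosing a rectangular opening — a picture frame. The two full-height stiles are 609 mm tall; the top rail sits at z = 583 and is 26 mm tall, so the border above the opening is 609 − 583 = 26 mm, matching the stile x-width.


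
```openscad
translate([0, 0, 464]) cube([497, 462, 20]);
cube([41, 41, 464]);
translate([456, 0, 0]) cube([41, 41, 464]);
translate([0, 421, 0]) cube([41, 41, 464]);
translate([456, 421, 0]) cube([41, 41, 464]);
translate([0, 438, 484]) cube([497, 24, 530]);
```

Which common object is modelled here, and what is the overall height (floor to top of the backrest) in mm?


A chair. The overall height is 1014 mm.

A slab on four corner posts with a tall panel at the back — a chair. The seat slab sits at z = 464 with thickness 20, and the 530 mm backrest starts at the seat top, so the overall height is 464 + 20 + 530 = 1014 mm.


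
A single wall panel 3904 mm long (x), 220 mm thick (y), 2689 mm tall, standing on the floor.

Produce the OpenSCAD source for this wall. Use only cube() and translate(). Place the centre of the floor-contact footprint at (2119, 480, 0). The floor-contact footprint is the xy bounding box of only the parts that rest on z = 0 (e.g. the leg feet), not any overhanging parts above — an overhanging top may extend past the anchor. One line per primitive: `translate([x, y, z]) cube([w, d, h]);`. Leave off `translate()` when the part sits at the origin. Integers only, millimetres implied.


translate([167, 370, 0]) cube([3904, 220, 2689]);


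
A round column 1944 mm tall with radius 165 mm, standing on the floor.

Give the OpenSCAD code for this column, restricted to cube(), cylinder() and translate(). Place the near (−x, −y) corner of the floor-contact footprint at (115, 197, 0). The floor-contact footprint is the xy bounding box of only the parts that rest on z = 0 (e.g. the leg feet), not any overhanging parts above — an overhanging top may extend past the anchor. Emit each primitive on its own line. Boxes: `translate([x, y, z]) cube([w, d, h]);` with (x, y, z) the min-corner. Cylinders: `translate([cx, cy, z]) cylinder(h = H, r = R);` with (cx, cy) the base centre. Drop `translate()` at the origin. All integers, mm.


translate([280, 362, 0]) cylinder(h = 1944, r = 165);


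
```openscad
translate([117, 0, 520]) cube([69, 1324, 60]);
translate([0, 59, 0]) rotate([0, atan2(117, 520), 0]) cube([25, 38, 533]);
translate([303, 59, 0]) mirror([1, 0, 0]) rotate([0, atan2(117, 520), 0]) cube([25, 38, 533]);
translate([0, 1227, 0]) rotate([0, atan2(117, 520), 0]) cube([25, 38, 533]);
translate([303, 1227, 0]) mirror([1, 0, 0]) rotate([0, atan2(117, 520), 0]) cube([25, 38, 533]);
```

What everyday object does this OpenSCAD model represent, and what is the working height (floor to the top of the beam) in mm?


A sawhorse. The overall height is 580 mm.

A beam across two mirrored pairs of raked legs — a sawhorse. The beam's underside is at z = 520 (matching the legs' vertical rise in atan2(117, 520)) and the beam is 60 mm tall, so its top is at 520 + 60 = 580 mm. The raked legs top out at the beam's underside, so that is the highest point.


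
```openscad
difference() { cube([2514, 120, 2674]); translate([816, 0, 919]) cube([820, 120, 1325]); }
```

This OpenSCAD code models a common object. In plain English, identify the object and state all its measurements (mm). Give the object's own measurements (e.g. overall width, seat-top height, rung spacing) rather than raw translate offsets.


A wall 2514 mm long (x), 120 mm thick (y), 2674 mm tall, with a rectangular window opening cut through it. The opening is 820 mm wide and 1325 mm tall; its sill is at z = 919 mm and its near (−x) edge is 816 mm from the wall's −x end. The opening passes through the full wall thickness.


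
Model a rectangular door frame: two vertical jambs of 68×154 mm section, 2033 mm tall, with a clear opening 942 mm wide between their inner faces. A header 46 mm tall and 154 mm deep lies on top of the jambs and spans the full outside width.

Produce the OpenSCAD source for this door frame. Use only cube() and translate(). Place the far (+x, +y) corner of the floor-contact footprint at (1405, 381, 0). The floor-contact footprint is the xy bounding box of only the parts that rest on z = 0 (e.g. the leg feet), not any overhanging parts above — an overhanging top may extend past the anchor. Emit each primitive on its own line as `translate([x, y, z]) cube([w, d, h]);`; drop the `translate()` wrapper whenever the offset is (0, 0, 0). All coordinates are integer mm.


translate([327, 227, 0]) cube([68, 154, 2033]);
translate([1337, 227, 0]) cube([68, 154, 2033]);
translate([327, 227, 2033]) cube([1078, 154, 46]);


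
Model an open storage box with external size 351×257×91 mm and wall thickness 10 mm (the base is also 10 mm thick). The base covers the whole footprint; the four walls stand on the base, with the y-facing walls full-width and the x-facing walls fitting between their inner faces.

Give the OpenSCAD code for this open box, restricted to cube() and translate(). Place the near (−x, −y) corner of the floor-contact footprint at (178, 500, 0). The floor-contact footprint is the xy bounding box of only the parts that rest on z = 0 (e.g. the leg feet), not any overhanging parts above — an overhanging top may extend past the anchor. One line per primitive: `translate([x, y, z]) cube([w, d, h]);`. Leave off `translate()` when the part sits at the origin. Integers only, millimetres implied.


translate([178, 500, 0]) cube([351, 257, 10]);
translate([178, 500, 10]) cube([351, 10, 81]);
translate([178, 747, 10]) cube([351, 10, 81]);
translate([178, 510, 10]) cube([10, 237, 81]);
translate([519, 510, 10]) cube([10, 237, 81]);


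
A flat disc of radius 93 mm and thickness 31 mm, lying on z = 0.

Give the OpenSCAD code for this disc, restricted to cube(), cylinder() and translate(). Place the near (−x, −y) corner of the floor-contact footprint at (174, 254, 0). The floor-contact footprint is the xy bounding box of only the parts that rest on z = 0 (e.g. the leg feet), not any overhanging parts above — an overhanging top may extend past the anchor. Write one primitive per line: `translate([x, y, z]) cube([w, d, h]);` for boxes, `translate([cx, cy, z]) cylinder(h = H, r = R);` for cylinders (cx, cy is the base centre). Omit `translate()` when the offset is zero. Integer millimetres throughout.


translate([267, 347, 0]) cylinder(h = 31, r = 93);


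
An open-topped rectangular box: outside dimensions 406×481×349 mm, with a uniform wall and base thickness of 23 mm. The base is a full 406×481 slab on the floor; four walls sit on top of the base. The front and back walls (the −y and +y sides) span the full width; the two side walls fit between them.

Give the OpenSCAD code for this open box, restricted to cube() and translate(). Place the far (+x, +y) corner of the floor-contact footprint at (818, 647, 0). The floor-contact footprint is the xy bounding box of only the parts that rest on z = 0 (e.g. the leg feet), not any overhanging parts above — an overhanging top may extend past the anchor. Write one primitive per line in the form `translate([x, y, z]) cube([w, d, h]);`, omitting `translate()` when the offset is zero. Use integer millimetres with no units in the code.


translate([412, 166, 0]) cube([406, 481, 23]);
translate([412, 166, 23]) cube([406, 23, 326]);
translate([412, 624, 23]) cube([406, 23, 326]);
translate([412, 189, 23]) cube([23, 435, 326]);
translate([795, 189, 23]) cube([23, 435, 326]);


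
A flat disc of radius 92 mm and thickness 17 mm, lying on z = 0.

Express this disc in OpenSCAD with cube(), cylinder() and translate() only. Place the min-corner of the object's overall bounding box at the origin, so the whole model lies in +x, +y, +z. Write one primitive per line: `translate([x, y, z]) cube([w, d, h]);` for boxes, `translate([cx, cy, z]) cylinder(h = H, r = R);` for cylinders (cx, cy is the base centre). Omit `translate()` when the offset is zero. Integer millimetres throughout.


translate([92, 92, 0]) cylinder(h = 17, r = 92);


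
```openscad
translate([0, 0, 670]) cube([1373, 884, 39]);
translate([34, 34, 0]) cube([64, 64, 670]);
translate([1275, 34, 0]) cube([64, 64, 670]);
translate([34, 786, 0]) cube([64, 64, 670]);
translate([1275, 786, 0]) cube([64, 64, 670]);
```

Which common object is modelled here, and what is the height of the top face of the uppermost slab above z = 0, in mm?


A table. The table height is 709 mm.

A 1373×884×39 slab sits at z = 670 on four 64 mm square posts — a table. The top surface is at 670 + 39 = 709 mm.


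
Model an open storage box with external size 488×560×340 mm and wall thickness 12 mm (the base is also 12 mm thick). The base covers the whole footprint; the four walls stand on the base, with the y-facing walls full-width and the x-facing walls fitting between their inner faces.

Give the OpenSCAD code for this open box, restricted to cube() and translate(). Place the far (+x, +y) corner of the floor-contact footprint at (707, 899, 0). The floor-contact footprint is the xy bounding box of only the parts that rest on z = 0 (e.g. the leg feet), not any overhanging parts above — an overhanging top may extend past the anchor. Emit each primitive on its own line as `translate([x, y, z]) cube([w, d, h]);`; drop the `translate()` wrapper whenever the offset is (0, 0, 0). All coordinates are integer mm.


translate([219, 339, 0]) cube([488, 560, 12]);
translate([219, 339, 12]) cube([488, 12, 328]);
translate([219, 887, 12]) cube([488, 12, 328]);
translate([219, 351, 12]) cube([12, 536, 328]);
translate([695, 351, 12]) cube([12, 536, 328]);


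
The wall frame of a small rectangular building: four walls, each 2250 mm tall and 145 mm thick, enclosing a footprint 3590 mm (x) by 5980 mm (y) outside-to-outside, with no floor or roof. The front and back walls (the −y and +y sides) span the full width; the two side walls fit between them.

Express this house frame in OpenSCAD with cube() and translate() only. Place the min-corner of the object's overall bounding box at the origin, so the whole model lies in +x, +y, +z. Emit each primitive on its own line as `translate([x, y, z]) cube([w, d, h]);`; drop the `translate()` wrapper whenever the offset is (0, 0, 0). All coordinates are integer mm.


cube([3590, 145, 2250]);
translate([0, 5835, 0]) cube([3590, 145, 2250]);
translate([0, 145, 0]) cube([145, 5690, 2250]);
translate([3445, 145, 0]) cube([145, 5690, 2250]);


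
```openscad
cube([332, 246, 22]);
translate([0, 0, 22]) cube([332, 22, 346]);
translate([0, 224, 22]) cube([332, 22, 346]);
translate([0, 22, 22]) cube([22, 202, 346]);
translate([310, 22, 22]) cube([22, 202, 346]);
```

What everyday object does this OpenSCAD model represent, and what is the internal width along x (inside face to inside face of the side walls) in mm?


An open box. The internal width is 288 mm.

A 332×246 base slab with four walls standing on it — an open box. The base is 332 mm wide and the walls are 22 mm thick, so the internal width is 332 − 2 × 22 = 288 mm.


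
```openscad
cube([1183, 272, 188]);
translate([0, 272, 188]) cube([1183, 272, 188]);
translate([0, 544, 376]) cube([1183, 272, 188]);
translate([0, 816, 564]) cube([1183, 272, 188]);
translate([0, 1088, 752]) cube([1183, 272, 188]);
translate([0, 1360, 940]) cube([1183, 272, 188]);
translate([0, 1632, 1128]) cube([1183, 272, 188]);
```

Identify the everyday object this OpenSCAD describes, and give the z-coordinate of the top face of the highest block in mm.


A staircase. The total rise is 1316 mm.

7 identical blocks, each offset up and back from the previous — a staircase. Each step is 188 mm tall and there are 7 of them, so the total rise is 7 × 188 = 1316 mm.


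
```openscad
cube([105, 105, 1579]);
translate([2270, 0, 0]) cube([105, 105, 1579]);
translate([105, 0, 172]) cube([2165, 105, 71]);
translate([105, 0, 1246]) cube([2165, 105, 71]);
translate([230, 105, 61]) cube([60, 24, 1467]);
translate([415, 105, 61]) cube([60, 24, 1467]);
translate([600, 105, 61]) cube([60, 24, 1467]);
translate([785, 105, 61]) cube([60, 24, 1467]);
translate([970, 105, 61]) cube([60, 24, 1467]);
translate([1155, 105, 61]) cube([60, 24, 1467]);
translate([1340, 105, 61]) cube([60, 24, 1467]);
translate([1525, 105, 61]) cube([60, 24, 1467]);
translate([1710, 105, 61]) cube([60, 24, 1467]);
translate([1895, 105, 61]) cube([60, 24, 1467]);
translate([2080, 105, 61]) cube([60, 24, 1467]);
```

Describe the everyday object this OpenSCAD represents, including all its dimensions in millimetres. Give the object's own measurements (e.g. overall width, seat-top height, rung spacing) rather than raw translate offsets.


A fence section. Two 105×105 mm posts, 1579 mm tall, stand on the floor with a clear span of 2165 mm between their inner faces. Two horizontal rails of 105×71 mm section span the gap between the posts with their undersides at z = 172 mm and z = 1246 mm, flush with the posts' −y face. 11 pickets, each 60 mm wide, 24 mm thick and 1467 mm tall, are fixed to the +y face of the rails with their bottoms at z = 61 mm, spaced across the span with a 125 mm gap after the −x post and between neighbouring pickets, with 130 mm left before the +x post.


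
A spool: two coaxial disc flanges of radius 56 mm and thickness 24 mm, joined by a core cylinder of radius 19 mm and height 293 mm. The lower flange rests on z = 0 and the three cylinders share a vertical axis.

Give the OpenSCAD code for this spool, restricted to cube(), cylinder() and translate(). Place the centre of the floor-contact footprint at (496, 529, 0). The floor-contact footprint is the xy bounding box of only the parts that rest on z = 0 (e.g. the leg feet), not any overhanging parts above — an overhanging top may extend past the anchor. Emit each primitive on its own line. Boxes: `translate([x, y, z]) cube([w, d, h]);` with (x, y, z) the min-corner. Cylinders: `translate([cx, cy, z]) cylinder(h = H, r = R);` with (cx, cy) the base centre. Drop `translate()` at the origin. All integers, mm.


translate([496, 529, 0]) cylinder(h = 24, r = 56);
translate([496, 529, 24]) cylinder(h = 293, r = 19);
translate([496, 529, 317]) cylinder(h = 24, r = 56);


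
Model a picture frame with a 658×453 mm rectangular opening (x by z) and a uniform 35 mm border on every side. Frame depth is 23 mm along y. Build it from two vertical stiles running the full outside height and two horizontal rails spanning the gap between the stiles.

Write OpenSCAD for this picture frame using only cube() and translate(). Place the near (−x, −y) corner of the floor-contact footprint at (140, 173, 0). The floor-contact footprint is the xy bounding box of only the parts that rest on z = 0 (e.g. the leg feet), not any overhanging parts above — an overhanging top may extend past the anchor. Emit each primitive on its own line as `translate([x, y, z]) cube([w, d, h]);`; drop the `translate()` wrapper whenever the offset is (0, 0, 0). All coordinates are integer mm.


translate([140, 173, 0]) cube([35, 23, 523]);
translate([833, 173, 0]) cube([35, 23, 523]);
translate([175, 173, 0]) cube([658, 23, 35]);
translate([175, 173, 488]) cube([658, 23, 35]);


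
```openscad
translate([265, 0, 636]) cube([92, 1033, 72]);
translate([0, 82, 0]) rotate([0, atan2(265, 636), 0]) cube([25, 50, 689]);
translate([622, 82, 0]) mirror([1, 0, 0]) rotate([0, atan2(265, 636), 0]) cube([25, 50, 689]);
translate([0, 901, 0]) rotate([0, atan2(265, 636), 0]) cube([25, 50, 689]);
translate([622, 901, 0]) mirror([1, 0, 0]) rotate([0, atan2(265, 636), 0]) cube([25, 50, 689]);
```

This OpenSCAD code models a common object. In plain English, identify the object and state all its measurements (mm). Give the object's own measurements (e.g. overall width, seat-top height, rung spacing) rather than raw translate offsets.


A sawhorse. A 92×1033×72 mm beam (x, y, z) sits on two A-frame leg pairs. Each pair is two raked legs of 25×50 mm section (50 mm along y) splaying symmetrically in x. Each leg rises 636 mm vertically over 265 mm of horizontal reach and is 689 mm long along its own axis. Every leg's outer bottom edge rests on the floor and its outer top edge meets a bottom edge of the beam — the left legs (tilting toward +x) meet the beam's −x bottom edge, the right legs (their mirror images, tilting toward −x) meet its +x bottom edge — so the leg tops tuck under the beam, the beam's underside is 636 mm above the floor, and the feet are 622 mm apart outside-to-outside with the beam centred between them. The two leg pairs are set in 82 mm from either end of the beam.


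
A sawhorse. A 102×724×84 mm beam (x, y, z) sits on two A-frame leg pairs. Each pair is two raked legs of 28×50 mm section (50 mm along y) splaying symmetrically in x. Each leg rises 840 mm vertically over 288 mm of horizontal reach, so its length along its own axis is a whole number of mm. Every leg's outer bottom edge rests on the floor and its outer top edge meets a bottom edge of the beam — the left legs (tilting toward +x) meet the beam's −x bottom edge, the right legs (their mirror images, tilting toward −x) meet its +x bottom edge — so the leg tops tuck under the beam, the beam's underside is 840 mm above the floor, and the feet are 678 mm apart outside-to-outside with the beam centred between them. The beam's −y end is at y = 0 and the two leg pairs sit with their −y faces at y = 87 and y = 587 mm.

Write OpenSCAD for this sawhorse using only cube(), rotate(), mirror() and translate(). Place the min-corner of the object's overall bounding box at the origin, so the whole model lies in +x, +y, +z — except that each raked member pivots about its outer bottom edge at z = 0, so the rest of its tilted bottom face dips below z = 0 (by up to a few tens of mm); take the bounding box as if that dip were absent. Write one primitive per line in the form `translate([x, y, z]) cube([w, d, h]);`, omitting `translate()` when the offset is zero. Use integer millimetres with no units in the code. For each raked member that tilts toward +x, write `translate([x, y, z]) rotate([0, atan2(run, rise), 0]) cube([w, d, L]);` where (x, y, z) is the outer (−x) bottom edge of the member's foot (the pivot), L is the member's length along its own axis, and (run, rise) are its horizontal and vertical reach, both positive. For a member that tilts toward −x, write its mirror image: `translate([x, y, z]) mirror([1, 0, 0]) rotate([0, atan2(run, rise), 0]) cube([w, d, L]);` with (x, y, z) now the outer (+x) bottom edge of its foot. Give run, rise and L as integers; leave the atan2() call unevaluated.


translate([288, 0, 840]) cube([102, 724, 84]);
translate([0, 87, 0]) rotate([0, atan2(288, 840), 0]) cube([28, 50, 888]);
translate([678, 87, 0]) mirror([1, 0, 0]) rotate([0, atan2(288, 840), 0]) cube([28, 50, 888]);
translate([0, 587, 0]) rotate([0, atan2(288, 840), 0]) cube([28, 50, 888]);
translate([678, 587, 0]) mirror([1, 0, 0]) rotate([0, atan2(288, 840), 0]) cube([28, 50, 888]);


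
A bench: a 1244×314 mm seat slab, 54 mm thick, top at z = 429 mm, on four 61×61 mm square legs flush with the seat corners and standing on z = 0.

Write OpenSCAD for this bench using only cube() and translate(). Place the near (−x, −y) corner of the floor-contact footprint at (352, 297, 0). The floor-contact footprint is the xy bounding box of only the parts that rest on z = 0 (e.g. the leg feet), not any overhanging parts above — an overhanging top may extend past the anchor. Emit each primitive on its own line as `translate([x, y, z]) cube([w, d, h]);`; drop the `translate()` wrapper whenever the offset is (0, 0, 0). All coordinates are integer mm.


translate([352, 297, 375]) cube([1244, 314, 54]);
translate([352, 297, 0]) cube([61, 61, 375]);
translate([352, 550, 0]) cube([61, 61, 375]);
translate([1535, 297, 0]) cube([61, 61, 375]);
translate([1535, 550, 0]) cube([61, 61, 375]);


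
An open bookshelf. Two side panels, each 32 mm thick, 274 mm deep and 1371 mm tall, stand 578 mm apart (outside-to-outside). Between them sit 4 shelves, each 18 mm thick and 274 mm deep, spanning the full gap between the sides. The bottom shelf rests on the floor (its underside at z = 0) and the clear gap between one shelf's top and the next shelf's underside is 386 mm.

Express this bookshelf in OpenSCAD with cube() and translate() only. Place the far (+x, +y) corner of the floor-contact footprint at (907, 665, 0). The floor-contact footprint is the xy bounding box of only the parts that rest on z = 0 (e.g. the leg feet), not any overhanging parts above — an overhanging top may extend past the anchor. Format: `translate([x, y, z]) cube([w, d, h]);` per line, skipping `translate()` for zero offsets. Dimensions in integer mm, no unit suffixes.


translate([329, 391, 0]) cube([32, 274, 1371]);
translate([875, 391, 0]) cube([32, 274, 1371]);
translate([361, 391, 0]) cube([514, 274, 18]);
translate([361, 391, 404]) cube([514, 274, 18]);
translate([361, 391, 808]) cube([514, 274, 18]);
translate([361, 391, 1212]) cube([514, 274, 18]);


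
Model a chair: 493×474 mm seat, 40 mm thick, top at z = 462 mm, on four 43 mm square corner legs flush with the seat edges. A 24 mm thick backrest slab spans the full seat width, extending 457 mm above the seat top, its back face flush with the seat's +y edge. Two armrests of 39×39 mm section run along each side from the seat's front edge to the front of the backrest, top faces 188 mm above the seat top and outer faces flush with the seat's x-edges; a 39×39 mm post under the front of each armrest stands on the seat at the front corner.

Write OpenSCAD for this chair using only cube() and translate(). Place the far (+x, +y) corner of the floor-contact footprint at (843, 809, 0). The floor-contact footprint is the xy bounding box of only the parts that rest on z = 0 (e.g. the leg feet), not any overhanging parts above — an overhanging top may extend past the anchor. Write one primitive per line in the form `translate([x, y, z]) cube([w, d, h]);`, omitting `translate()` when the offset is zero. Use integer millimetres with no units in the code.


translate([350, 335, 422]) cube([493, 474, 40]);
translate([350, 335, 0]) cube([43, 43, 422]);
translate([800, 335, 0]) cube([43, 43, 422]);
translate([350, 766, 0]) cube([43, 43, 422]);
translate([800, 766, 0]) cube([43, 43, 422]);
translate([350, 785, 462]) cube([493, 24, 457]);
translate([350, 335, 611]) cube([39, 450, 39]);
translate([804, 335, 611]) cube([39, 450, 39]);
translate([350, 335, 462]) cube([39, 39, 149]);
translate([804, 335, 462]) cube([39, 39, 149]);


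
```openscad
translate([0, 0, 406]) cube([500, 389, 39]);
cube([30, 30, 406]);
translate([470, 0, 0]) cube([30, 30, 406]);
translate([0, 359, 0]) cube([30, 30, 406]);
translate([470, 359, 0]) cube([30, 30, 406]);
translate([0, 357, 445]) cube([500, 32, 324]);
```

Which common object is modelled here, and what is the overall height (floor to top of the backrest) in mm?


A chair. The overall height is 769 mm.

A slab on four corner posts with a tall panel at the back — a chair. The seat slab sits at z = 406 with thickness 39, and the 324 mm backrest starts at the seat top, so the overall height is 406 + 39 + 324 = 769 mm.


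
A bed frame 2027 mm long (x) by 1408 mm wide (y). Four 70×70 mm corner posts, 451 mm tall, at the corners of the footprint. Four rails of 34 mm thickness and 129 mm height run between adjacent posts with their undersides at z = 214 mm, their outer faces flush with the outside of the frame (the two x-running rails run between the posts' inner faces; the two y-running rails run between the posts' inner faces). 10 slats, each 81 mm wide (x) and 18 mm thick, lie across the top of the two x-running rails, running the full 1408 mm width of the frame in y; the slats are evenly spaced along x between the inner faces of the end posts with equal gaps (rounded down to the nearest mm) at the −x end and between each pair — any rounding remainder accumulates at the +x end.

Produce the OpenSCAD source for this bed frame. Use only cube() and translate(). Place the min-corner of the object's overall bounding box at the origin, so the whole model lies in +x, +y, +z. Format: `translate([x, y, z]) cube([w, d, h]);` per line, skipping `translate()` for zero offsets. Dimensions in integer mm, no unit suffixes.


cube([70, 70, 451]);
translate([0, 1338, 0]) cube([70, 70, 451]);
translate([1957, 0, 0]) cube([70, 70, 451]);
translate([1957, 1338, 0]) cube([70, 70, 451]);
translate([70, 0, 214]) cube([1887, 34, 129]);
translate([70, 1374, 214]) cube([1887, 34, 129]);
translate([0, 70, 214]) cube([34, 1268, 129]);
translate([1993, 70, 214]) cube([34, 1268, 129]);
translate([167, 0, 343]) cube([81, 1408, 18]);
translate([345, 0, 343]) cube([81, 1408, 18]);
translate([523, 0, 343]) cube([81, 1408, 18]);
translate([701, 0, 343]) cube([81, 1408, 18]);
translate([879, 0, 343]) cube([81, 1408, 18]);
translate([1057, 0, 343]) cube([81, 1408, 18]);
translate([1235, 0, 343]) cube([81, 1408, 18]);
translate([1413, 0, 343]) cube([81, 1408, 18]);
translate([1591, 0, 343]) cube([81, 1408, 18]);
translate([1769, 0, 343]) cube([81, 1408, 18]);


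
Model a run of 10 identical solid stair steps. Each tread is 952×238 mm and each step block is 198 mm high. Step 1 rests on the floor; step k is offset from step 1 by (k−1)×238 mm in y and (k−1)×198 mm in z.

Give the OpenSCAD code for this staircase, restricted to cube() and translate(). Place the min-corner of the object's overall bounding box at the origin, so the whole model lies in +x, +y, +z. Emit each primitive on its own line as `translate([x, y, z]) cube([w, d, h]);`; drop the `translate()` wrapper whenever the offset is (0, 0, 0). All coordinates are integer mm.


cube([952, 238, 198]);
translate([0, 238, 198]) cube([952, 238, 198]);
translate([0, 476, 396]) cube([952, 238, 198]);
translate([0, 714, 594]) cube([952, 238, 198]);
translate([0, 952, 792]) cube([952, 238, 198]);
translate([0, 1190, 990]) cube([952, 238, 198]);
translate([0, 1428, 1188]) cube([952, 238, 198]);
translate([0, 1666, 1386]) cube([952, 238, 198]);
translate([0, 1904, 1584]) cube([952, 238, 198]);
translate([0, 2142, 1782]) cube([952, 238, 198]);


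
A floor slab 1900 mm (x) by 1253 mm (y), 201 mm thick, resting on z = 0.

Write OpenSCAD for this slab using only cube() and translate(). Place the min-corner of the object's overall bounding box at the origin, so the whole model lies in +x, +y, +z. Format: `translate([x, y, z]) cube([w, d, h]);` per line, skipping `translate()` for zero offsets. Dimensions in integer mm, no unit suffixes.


cube([1900, 1253, 201]);


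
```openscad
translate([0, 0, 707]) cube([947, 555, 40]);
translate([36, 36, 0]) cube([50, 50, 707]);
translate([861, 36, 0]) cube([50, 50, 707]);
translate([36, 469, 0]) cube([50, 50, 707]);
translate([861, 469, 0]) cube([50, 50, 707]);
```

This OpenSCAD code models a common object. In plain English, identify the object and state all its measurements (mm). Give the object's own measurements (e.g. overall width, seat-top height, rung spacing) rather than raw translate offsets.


A rectangular dining table. The top is 947×555×40 mm with its upper surface at z = 747 mm. It stands on four 50×50 mm square legs, each inset 36 mm from the nearest pair of top edges, running from the floor to the underside of the top.


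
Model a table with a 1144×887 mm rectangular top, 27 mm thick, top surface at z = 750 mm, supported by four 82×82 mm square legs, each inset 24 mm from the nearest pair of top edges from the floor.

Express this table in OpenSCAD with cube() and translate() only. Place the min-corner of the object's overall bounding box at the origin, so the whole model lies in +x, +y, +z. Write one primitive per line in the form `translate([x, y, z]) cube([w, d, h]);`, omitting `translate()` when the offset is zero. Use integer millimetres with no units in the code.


translate([0, 0, 723]) cube([1144, 887, 27]);
translate([24, 24, 0]) cube([82, 82, 723]);
translate([1038, 24, 0]) cube([82, 82, 723]);
translate([24, 781, 0]) cube([82, 82, 723]);
translate([1038, 781, 0]) cube([82, 82, 723]);


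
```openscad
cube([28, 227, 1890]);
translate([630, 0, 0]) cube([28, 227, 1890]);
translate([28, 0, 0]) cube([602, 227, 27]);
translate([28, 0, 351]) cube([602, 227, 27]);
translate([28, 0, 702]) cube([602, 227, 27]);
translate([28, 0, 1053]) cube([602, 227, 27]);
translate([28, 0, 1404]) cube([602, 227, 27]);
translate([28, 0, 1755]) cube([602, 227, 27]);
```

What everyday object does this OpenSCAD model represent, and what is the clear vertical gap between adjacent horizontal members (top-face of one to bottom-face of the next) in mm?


A bookshelf. The clear shelf gap is 324 mm.

Two tall side panels with 6 horizontal boards between them — a bookshelf. The first two shelf undersides are at z = 0 and z = 351; with shelf thickness 27, the clear gap is 351 − 0 − 27 = 324 mm.


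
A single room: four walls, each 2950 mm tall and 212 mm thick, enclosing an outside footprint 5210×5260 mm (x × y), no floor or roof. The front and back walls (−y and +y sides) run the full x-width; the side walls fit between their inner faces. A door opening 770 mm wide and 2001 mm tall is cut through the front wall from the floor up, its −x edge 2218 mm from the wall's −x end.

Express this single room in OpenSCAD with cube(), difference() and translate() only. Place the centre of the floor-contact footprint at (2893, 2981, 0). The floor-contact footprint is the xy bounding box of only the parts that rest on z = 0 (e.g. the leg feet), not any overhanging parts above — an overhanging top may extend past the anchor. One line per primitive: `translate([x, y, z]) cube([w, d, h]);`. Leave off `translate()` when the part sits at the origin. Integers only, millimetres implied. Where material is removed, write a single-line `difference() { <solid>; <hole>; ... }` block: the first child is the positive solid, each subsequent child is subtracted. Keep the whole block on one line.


difference() { translate([288, 351, 0]) cube([5210, 212, 2950]); translate([2506, 351, 0]) cube([770, 212, 2001]); }
translate([288, 5399, 0]) cube([5210, 212, 2950]);
translate([288, 563, 0]) cube([212, 4836, 2950]);
translate([5286, 563, 0]) cube([212, 4836, 2950]);


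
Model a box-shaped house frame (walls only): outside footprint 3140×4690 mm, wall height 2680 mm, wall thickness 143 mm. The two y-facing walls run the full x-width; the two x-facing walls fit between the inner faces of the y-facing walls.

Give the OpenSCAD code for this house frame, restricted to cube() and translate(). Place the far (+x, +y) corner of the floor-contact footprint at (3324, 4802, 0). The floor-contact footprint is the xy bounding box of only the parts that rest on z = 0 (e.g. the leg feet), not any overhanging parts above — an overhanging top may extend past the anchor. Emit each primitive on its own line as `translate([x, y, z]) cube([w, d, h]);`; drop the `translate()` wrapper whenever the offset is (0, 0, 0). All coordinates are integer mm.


translate([184, 112, 0]) cube([3140, 143, 2680]);
translate([184, 4659, 0]) cube([3140, 143, 2680]);
translate([184, 255, 0]) cube([143, 4404, 2680]);
translate([3181, 255, 0]) cube([143, 4404, 2680]);


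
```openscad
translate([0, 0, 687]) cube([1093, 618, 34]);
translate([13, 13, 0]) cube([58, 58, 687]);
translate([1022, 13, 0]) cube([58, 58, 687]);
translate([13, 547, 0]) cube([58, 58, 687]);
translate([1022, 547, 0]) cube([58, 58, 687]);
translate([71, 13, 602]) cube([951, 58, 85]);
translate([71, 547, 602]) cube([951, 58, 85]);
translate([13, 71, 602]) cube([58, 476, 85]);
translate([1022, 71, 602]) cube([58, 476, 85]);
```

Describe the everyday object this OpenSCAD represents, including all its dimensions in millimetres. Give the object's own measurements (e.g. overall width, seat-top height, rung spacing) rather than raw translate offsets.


A rectangular dining table. The top is 1093×618×34 mm with its upper surface at z = 721 mm. It stands on four 58×58 mm square legs, each inset 13 mm from the nearest pair of top edges, running from the floor to the underside of the top. Four apron rails, 58 mm thick and 85 mm tall, run between adjacent legs with their top edges flush with the underside of the top and their outer faces flush with the legs' outer faces.


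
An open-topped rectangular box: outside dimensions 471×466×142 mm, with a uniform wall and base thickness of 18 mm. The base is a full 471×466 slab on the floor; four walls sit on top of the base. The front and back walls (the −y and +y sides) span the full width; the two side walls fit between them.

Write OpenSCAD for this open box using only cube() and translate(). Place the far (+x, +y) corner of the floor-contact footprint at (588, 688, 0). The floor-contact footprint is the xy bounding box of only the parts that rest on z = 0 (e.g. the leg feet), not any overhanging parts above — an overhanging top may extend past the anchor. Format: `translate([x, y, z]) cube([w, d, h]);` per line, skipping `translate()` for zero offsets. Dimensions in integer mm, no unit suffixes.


translate([117, 222, 0]) cube([471, 466, 18]);
translate([117, 222, 18]) cube([471, 18, 124]);
translate([117, 670, 18]) cube([471, 18, 124]);
translate([117, 240, 18]) cube([18, 430, 124]);
translate([570, 240, 18]) cube([18, 430, 124]);


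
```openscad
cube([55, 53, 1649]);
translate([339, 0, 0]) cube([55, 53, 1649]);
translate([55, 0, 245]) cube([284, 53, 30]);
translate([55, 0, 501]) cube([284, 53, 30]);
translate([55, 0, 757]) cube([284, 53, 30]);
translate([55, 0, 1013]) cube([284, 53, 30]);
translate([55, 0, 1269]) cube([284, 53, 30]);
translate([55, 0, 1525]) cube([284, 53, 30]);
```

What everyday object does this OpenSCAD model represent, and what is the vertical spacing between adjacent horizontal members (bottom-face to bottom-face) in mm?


A ladder. The rung spacing is 256 mm.

Two tall 55×53 posts with 6 short bars between them — a ladder. Adjacent rungs sit at z = 245 and z = 501, so the spacing is 501 − 245 = 256 mm.


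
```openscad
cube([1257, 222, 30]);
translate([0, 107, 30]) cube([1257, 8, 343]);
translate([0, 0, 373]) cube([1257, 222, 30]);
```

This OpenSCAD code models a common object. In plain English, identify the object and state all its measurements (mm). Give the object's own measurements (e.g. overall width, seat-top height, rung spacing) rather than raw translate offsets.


An I-beam lying along x, 1257 mm long. Overall section height 403 mm. Two flanges 222 mm wide (y) and 30 mm thick, one on the floor and one at the top; a web 8 mm thick runs between them, centred on the flange width.


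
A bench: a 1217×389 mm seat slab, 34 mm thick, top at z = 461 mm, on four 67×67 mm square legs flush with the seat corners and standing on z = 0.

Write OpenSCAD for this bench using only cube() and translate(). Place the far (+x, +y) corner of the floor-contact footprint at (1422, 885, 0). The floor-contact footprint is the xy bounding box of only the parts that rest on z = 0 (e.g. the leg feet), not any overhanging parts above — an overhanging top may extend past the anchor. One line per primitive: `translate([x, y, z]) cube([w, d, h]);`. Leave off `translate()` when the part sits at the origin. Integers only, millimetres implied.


translate([205, 496, 427]) cube([1217, 389, 34]);
translate([205, 496, 0]) cube([67, 67, 427]);
translate([205, 818, 0]) cube([67, 67, 427]);
translate([1355, 496, 0]) cube([67, 67, 427]);
translate([1355, 818, 0]) cube([67, 67, 427]);


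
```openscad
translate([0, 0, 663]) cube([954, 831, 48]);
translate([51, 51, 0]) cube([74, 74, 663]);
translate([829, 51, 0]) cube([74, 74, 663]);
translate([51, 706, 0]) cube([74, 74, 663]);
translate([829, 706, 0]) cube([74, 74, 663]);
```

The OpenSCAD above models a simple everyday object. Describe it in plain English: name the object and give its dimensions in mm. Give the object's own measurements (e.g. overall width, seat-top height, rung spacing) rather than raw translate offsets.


A rectangular dining table. The top is 954×831×48 mm with its upper surface at z = 711 mm. It stands on four 74×74 mm square legs, each inset 51 mm from the nearest pair of top edges, running from the floor to the underside of the top.


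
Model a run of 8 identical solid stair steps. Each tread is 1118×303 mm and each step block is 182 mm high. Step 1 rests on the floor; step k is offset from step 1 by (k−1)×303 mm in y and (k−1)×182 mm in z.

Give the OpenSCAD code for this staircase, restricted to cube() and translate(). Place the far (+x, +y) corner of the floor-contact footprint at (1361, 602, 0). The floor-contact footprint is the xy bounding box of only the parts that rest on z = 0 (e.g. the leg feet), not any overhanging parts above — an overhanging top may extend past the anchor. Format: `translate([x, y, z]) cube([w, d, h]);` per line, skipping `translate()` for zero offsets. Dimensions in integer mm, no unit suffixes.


translate([243, 299, 0]) cube([1118, 303, 182]);
translate([243, 602, 182]) cube([1118, 303, 182]);
translate([243, 905, 364]) cube([1118, 303, 182]);
translate([243, 1208, 546]) cube([1118, 303, 182]);
translate([243, 1511, 728]) cube([1118, 303, 182]);
translate([243, 1814, 910]) cube([1118, 303, 182]);
translate([243, 2117, 1092]) cube([1118, 303, 182]);
translate([243, 2420, 1274]) cube([1118, 303, 182]);


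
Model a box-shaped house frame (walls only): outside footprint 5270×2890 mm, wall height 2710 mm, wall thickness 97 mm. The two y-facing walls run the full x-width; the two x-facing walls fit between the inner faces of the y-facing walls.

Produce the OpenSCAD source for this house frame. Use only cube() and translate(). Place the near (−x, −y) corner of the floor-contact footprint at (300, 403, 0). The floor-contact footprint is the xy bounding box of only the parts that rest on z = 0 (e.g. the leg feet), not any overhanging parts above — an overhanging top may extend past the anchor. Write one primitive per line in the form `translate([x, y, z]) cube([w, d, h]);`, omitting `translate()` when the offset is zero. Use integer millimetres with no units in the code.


translate([300, 403, 0]) cube([5270, 97, 2710]);
translate([300, 3196, 0]) cube([5270, 97, 2710]);
translate([300, 500, 0]) cube([97, 2696, 2710]);
translate([5473, 500, 0]) cube([97, 2696, 2710]);
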